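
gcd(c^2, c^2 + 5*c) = c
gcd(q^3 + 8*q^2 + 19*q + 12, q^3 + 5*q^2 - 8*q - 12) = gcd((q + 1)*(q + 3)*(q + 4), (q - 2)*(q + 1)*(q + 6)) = q + 1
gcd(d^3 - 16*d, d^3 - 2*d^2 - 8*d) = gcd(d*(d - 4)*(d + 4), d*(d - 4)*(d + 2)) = d^2 - 4*d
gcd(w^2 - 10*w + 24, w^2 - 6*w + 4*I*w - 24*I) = w - 6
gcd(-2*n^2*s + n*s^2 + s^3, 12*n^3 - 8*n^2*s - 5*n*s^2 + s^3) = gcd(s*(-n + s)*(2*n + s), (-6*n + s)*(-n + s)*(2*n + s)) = -2*n^2 + n*s + s^2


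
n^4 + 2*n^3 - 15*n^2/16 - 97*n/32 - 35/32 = (n - 5/4)*(n + 1/2)*(n + 1)*(n + 7/4)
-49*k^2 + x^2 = (-7*k + x)*(7*k + x)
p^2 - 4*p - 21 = (p - 7)*(p + 3)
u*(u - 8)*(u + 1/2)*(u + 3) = u^4 - 9*u^3/2 - 53*u^2/2 - 12*u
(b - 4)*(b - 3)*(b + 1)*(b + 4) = b^4 - 2*b^3 - 19*b^2 + 32*b + 48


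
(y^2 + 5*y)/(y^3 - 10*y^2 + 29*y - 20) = y*(y + 5)/(y^3 - 10*y^2 + 29*y - 20)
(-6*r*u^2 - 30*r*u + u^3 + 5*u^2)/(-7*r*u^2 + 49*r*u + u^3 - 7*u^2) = (6*r*u + 30*r - u^2 - 5*u)/(7*r*u - 49*r - u^2 + 7*u)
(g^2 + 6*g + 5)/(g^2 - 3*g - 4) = (g + 5)/(g - 4)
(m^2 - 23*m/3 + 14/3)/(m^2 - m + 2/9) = 3*(m - 7)/(3*m - 1)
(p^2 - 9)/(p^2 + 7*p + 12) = (p - 3)/(p + 4)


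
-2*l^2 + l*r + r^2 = (-l + r)*(2*l + r)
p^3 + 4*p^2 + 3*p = p*(p + 1)*(p + 3)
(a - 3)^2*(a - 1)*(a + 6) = a^4 - a^3 - 27*a^2 + 81*a - 54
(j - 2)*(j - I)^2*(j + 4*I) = j^4 - 2*j^3 + 2*I*j^3 + 7*j^2 - 4*I*j^2 - 14*j - 4*I*j + 8*I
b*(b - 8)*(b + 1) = b^3 - 7*b^2 - 8*b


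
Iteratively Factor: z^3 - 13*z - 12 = (z - 4)*(z^2 + 4*z + 3) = (z - 4)*(z + 1)*(z + 3)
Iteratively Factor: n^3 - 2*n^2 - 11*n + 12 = (n - 1)*(n^2 - n - 12) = (n - 4)*(n - 1)*(n + 3)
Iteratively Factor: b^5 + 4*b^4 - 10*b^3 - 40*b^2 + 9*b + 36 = (b + 1)*(b^4 + 3*b^3 - 13*b^2 - 27*b + 36) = (b + 1)*(b + 4)*(b^3 - b^2 - 9*b + 9) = (b + 1)*(b + 3)*(b + 4)*(b^2 - 4*b + 3) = (b - 1)*(b + 1)*(b + 3)*(b + 4)*(b - 3)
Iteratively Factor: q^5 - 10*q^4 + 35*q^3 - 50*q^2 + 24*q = (q - 3)*(q^4 - 7*q^3 + 14*q^2 - 8*q) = (q - 3)*(q - 2)*(q^3 - 5*q^2 + 4*q) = (q - 4)*(q - 3)*(q - 2)*(q^2 - q) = q*(q - 4)*(q - 3)*(q - 2)*(q - 1)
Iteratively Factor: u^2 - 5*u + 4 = (u - 4)*(u - 1)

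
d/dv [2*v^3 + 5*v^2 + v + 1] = 6*v^2 + 10*v + 1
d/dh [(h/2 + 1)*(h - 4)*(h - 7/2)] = 3*h^2/2 - 11*h/2 - 1/2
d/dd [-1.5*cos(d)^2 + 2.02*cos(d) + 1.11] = (3.0*cos(d) - 2.02)*sin(d)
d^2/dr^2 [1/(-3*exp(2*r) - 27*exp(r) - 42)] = (-2*(2*exp(r) + 9)^2*exp(r) + (4*exp(r) + 9)*(exp(2*r) + 9*exp(r) + 14))*exp(r)/(3*(exp(2*r) + 9*exp(r) + 14)^3)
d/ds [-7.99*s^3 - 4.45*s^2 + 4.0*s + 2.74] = -23.97*s^2 - 8.9*s + 4.0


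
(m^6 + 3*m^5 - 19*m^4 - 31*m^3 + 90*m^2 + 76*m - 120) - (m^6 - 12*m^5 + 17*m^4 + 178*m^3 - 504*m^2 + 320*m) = 15*m^5 - 36*m^4 - 209*m^3 + 594*m^2 - 244*m - 120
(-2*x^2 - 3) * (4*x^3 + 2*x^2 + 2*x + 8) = -8*x^5 - 4*x^4 - 16*x^3 - 22*x^2 - 6*x - 24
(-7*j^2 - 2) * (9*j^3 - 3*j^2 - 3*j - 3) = -63*j^5 + 21*j^4 + 3*j^3 + 27*j^2 + 6*j + 6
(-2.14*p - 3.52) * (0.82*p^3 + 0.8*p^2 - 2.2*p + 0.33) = -1.7548*p^4 - 4.5984*p^3 + 1.892*p^2 + 7.0378*p - 1.1616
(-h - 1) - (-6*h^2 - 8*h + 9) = 6*h^2 + 7*h - 10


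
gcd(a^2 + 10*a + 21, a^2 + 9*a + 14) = a + 7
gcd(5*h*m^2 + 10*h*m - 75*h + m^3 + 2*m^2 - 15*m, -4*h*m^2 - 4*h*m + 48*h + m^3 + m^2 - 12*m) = m - 3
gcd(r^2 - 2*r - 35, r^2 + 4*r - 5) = r + 5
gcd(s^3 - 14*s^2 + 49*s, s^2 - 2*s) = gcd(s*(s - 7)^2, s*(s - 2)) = s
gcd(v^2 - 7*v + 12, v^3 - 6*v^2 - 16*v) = 1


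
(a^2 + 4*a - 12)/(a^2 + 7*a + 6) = (a - 2)/(a + 1)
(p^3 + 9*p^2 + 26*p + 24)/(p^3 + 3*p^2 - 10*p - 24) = (p + 3)/(p - 3)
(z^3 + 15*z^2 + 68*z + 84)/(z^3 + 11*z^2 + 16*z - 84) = (z + 2)/(z - 2)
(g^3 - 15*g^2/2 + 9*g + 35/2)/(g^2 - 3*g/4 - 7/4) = 2*(2*g^2 - 17*g + 35)/(4*g - 7)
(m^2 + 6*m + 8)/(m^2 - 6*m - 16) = (m + 4)/(m - 8)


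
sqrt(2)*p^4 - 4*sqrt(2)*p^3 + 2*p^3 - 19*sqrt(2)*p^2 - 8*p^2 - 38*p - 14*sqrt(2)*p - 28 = (p - 7)*(p + 2)*(p + sqrt(2))*(sqrt(2)*p + sqrt(2))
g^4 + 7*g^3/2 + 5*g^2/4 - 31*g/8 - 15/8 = (g - 1)*(g + 1/2)*(g + 3/2)*(g + 5/2)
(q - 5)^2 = q^2 - 10*q + 25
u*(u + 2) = u^2 + 2*u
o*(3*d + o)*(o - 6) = 3*d*o^2 - 18*d*o + o^3 - 6*o^2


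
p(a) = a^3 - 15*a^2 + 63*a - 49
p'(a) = 3*a^2 - 30*a + 63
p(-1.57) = -188.75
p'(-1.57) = 117.49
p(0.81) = -7.28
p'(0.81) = 40.67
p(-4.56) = -743.00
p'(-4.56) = 262.18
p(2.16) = 27.17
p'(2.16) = 12.20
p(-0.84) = -113.10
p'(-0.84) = 90.32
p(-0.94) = -122.30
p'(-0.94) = 93.85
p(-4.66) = -769.51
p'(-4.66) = 267.95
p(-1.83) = -220.65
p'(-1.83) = 127.95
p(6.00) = 5.00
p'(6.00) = -9.00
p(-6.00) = -1183.00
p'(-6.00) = 351.00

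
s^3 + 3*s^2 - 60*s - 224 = (s - 8)*(s + 4)*(s + 7)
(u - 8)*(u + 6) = u^2 - 2*u - 48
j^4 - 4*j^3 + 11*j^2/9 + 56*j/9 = j*(j - 8/3)*(j - 7/3)*(j + 1)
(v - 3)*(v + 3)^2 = v^3 + 3*v^2 - 9*v - 27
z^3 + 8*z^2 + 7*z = z*(z + 1)*(z + 7)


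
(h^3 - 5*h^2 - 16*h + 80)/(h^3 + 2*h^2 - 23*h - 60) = (h - 4)/(h + 3)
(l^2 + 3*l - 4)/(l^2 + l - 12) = (l - 1)/(l - 3)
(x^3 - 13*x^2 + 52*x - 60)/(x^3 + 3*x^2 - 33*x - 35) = (x^2 - 8*x + 12)/(x^2 + 8*x + 7)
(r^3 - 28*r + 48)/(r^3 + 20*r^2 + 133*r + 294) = (r^2 - 6*r + 8)/(r^2 + 14*r + 49)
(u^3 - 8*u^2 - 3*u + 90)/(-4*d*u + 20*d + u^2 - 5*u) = (u^2 - 3*u - 18)/(-4*d + u)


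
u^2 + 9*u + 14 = (u + 2)*(u + 7)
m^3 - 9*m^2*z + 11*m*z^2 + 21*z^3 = (m - 7*z)*(m - 3*z)*(m + z)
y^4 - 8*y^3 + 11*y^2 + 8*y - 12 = (y - 6)*(y - 2)*(y - 1)*(y + 1)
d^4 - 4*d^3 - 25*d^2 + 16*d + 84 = (d - 7)*(d - 2)*(d + 2)*(d + 3)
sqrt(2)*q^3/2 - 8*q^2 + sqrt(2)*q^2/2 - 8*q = q*(q - 8*sqrt(2))*(sqrt(2)*q/2 + sqrt(2)/2)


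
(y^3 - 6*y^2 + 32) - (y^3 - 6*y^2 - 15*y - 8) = 15*y + 40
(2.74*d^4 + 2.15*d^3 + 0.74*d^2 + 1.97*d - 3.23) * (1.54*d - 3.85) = 4.2196*d^5 - 7.238*d^4 - 7.1379*d^3 + 0.1848*d^2 - 12.5587*d + 12.4355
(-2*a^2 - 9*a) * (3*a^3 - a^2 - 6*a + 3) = -6*a^5 - 25*a^4 + 21*a^3 + 48*a^2 - 27*a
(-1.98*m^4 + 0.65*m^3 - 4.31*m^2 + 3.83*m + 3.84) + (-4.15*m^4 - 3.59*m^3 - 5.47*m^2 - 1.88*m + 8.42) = -6.13*m^4 - 2.94*m^3 - 9.78*m^2 + 1.95*m + 12.26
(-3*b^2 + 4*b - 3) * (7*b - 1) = -21*b^3 + 31*b^2 - 25*b + 3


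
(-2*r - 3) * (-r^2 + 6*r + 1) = 2*r^3 - 9*r^2 - 20*r - 3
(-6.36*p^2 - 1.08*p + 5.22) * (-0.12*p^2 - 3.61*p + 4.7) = 0.7632*p^4 + 23.0892*p^3 - 26.6196*p^2 - 23.9202*p + 24.534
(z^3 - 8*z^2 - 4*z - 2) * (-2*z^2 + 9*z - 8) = -2*z^5 + 25*z^4 - 72*z^3 + 32*z^2 + 14*z + 16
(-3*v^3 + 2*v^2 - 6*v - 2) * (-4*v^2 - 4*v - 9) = 12*v^5 + 4*v^4 + 43*v^3 + 14*v^2 + 62*v + 18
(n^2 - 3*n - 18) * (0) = 0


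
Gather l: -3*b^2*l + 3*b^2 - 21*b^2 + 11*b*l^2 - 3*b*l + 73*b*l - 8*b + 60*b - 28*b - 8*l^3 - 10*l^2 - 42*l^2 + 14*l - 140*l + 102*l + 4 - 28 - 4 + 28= -18*b^2 + 24*b - 8*l^3 + l^2*(11*b - 52) + l*(-3*b^2 + 70*b - 24)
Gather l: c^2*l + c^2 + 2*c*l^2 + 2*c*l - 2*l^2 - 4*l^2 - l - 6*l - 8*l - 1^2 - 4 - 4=c^2 + l^2*(2*c - 6) + l*(c^2 + 2*c - 15) - 9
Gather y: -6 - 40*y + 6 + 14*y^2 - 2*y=14*y^2 - 42*y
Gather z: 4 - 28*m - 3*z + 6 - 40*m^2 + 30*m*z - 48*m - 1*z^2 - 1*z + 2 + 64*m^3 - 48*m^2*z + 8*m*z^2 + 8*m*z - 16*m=64*m^3 - 40*m^2 - 92*m + z^2*(8*m - 1) + z*(-48*m^2 + 38*m - 4) + 12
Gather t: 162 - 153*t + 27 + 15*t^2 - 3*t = 15*t^2 - 156*t + 189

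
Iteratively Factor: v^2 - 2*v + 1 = (v - 1)*(v - 1)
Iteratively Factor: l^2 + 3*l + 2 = (l + 2)*(l + 1)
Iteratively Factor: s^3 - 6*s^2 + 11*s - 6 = (s - 2)*(s^2 - 4*s + 3) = (s - 2)*(s - 1)*(s - 3)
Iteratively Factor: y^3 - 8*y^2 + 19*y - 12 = (y - 1)*(y^2 - 7*y + 12) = (y - 3)*(y - 1)*(y - 4)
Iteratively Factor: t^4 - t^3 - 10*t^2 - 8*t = (t + 2)*(t^3 - 3*t^2 - 4*t) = (t - 4)*(t + 2)*(t^2 + t) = (t - 4)*(t + 1)*(t + 2)*(t)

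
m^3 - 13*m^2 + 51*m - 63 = (m - 7)*(m - 3)^2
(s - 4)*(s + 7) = s^2 + 3*s - 28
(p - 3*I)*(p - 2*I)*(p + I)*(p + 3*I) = p^4 - I*p^3 + 11*p^2 - 9*I*p + 18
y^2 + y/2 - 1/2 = (y - 1/2)*(y + 1)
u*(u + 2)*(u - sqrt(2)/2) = u^3 - sqrt(2)*u^2/2 + 2*u^2 - sqrt(2)*u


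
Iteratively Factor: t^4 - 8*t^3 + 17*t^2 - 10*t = (t - 5)*(t^3 - 3*t^2 + 2*t) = (t - 5)*(t - 2)*(t^2 - t) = (t - 5)*(t - 2)*(t - 1)*(t)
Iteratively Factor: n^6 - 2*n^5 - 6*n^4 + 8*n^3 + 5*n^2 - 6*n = (n + 2)*(n^5 - 4*n^4 + 2*n^3 + 4*n^2 - 3*n) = (n - 3)*(n + 2)*(n^4 - n^3 - n^2 + n) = n*(n - 3)*(n + 2)*(n^3 - n^2 - n + 1) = n*(n - 3)*(n - 1)*(n + 2)*(n^2 - 1) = n*(n - 3)*(n - 1)^2*(n + 2)*(n + 1)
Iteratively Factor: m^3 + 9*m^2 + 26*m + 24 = (m + 3)*(m^2 + 6*m + 8) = (m + 3)*(m + 4)*(m + 2)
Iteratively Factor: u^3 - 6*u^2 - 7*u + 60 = (u - 5)*(u^2 - u - 12) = (u - 5)*(u + 3)*(u - 4)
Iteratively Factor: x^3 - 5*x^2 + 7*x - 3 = (x - 3)*(x^2 - 2*x + 1) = (x - 3)*(x - 1)*(x - 1)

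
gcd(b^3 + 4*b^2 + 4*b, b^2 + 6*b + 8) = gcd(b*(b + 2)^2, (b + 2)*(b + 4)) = b + 2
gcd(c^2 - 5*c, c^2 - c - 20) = c - 5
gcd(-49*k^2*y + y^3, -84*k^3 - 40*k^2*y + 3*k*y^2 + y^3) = 7*k + y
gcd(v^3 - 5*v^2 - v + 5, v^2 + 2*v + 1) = v + 1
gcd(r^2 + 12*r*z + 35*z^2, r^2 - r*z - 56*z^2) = r + 7*z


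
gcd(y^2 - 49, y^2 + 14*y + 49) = y + 7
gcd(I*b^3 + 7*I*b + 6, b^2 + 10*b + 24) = 1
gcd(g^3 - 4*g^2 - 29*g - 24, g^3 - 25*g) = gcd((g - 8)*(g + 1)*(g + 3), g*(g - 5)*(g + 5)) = 1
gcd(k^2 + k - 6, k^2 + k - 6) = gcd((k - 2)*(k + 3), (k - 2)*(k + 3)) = k^2 + k - 6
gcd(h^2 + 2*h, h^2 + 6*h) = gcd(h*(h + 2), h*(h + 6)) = h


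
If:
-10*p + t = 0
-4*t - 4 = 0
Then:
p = -1/10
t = -1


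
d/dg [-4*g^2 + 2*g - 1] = 2 - 8*g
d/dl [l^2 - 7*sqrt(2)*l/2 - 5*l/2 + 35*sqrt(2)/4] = 2*l - 7*sqrt(2)/2 - 5/2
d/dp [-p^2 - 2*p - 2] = -2*p - 2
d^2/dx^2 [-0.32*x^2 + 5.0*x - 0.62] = -0.640000000000000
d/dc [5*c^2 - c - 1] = 10*c - 1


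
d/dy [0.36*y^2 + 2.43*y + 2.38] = 0.72*y + 2.43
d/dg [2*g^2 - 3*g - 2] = 4*g - 3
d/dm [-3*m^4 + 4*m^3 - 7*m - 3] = -12*m^3 + 12*m^2 - 7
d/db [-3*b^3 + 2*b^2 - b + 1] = -9*b^2 + 4*b - 1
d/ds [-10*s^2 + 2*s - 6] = 2 - 20*s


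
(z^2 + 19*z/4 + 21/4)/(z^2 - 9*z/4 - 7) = (z + 3)/(z - 4)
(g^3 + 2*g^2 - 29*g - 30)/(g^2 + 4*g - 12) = (g^2 - 4*g - 5)/(g - 2)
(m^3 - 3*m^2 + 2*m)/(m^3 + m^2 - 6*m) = (m - 1)/(m + 3)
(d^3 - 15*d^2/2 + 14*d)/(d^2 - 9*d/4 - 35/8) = 4*d*(d - 4)/(4*d + 5)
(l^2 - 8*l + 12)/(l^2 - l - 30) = (l - 2)/(l + 5)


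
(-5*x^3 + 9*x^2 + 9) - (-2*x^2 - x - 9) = -5*x^3 + 11*x^2 + x + 18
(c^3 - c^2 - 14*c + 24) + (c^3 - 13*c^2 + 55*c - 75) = 2*c^3 - 14*c^2 + 41*c - 51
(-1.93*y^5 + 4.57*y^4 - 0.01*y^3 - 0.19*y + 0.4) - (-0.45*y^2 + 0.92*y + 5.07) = -1.93*y^5 + 4.57*y^4 - 0.01*y^3 + 0.45*y^2 - 1.11*y - 4.67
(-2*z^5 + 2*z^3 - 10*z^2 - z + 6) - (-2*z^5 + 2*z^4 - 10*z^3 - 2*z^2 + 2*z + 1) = -2*z^4 + 12*z^3 - 8*z^2 - 3*z + 5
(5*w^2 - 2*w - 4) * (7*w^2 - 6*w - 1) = 35*w^4 - 44*w^3 - 21*w^2 + 26*w + 4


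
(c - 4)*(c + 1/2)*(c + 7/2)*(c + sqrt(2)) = c^4 + sqrt(2)*c^3 - 57*c^2/4 - 57*sqrt(2)*c/4 - 7*c - 7*sqrt(2)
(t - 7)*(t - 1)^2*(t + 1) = t^4 - 8*t^3 + 6*t^2 + 8*t - 7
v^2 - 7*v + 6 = (v - 6)*(v - 1)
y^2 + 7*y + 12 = (y + 3)*(y + 4)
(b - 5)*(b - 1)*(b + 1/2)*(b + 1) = b^4 - 9*b^3/2 - 7*b^2/2 + 9*b/2 + 5/2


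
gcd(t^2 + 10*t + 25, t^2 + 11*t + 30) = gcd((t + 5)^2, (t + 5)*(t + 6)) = t + 5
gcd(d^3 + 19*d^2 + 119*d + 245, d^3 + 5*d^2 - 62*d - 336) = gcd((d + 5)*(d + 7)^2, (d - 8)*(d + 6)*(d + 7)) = d + 7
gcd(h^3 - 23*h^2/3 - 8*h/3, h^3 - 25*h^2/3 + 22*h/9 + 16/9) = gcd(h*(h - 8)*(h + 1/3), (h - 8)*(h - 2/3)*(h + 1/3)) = h^2 - 23*h/3 - 8/3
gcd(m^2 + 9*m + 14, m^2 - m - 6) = m + 2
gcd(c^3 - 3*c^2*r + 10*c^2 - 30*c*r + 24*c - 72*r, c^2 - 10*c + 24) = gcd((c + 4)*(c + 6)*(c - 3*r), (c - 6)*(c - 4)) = 1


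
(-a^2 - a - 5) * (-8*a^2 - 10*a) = 8*a^4 + 18*a^3 + 50*a^2 + 50*a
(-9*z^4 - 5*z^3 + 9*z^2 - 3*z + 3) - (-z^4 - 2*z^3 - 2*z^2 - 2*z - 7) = -8*z^4 - 3*z^3 + 11*z^2 - z + 10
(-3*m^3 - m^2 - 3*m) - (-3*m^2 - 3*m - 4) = -3*m^3 + 2*m^2 + 4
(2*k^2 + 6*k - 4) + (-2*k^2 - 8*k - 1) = -2*k - 5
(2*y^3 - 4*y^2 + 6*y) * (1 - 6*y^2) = -12*y^5 + 24*y^4 - 34*y^3 - 4*y^2 + 6*y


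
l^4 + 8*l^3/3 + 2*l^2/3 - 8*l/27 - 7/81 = (l - 1/3)*(l + 1/3)^2*(l + 7/3)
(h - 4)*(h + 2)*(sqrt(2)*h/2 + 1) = sqrt(2)*h^3/2 - sqrt(2)*h^2 + h^2 - 4*sqrt(2)*h - 2*h - 8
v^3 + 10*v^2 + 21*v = v*(v + 3)*(v + 7)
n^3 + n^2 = n^2*(n + 1)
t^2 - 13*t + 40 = (t - 8)*(t - 5)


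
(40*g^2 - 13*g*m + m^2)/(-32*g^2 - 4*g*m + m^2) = (-5*g + m)/(4*g + m)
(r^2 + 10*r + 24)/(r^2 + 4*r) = (r + 6)/r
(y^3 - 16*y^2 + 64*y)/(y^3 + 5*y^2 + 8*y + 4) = y*(y^2 - 16*y + 64)/(y^3 + 5*y^2 + 8*y + 4)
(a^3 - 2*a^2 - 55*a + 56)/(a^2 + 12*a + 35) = (a^2 - 9*a + 8)/(a + 5)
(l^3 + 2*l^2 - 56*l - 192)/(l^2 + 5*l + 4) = (l^2 - 2*l - 48)/(l + 1)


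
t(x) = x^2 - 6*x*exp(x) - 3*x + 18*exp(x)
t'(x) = -6*x*exp(x) + 2*x + 12*exp(x) - 3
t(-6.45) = 61.04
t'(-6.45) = -15.82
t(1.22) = 34.00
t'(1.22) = 15.29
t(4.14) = -424.85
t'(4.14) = -801.11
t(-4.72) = 36.85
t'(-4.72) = -12.08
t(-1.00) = 12.83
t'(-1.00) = 1.62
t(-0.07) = 17.39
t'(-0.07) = 8.44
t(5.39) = -3130.49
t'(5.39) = -4450.82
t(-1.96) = 13.91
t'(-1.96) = -3.57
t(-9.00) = 108.01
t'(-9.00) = -20.99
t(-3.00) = 19.79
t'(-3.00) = -7.51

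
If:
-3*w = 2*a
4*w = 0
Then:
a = 0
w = 0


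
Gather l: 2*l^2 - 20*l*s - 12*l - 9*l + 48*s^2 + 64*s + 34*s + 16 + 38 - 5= 2*l^2 + l*(-20*s - 21) + 48*s^2 + 98*s + 49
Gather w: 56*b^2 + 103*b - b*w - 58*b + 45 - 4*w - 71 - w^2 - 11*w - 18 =56*b^2 + 45*b - w^2 + w*(-b - 15) - 44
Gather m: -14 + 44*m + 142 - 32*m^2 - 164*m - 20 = -32*m^2 - 120*m + 108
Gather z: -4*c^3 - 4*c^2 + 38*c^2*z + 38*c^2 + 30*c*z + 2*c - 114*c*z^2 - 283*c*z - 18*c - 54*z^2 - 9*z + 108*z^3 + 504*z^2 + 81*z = -4*c^3 + 34*c^2 - 16*c + 108*z^3 + z^2*(450 - 114*c) + z*(38*c^2 - 253*c + 72)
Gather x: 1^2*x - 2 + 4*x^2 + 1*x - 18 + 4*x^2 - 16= 8*x^2 + 2*x - 36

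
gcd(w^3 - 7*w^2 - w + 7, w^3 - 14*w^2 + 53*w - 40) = w - 1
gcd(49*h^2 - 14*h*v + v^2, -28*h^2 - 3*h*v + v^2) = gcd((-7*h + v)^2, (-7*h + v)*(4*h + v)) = -7*h + v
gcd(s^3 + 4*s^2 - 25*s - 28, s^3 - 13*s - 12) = s^2 - 3*s - 4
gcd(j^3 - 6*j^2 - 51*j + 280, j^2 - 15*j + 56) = j - 8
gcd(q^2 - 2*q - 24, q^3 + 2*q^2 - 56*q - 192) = q + 4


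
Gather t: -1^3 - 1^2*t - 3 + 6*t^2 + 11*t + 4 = 6*t^2 + 10*t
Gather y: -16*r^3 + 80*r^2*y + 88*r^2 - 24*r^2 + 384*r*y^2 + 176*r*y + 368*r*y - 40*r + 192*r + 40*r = -16*r^3 + 64*r^2 + 384*r*y^2 + 192*r + y*(80*r^2 + 544*r)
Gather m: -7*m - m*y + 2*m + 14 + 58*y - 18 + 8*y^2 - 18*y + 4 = m*(-y - 5) + 8*y^2 + 40*y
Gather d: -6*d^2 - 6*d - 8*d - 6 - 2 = -6*d^2 - 14*d - 8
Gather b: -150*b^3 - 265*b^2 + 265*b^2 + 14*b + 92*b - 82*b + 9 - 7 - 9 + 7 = -150*b^3 + 24*b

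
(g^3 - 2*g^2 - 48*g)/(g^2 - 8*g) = g + 6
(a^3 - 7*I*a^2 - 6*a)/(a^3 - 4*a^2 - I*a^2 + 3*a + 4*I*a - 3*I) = a*(a - 6*I)/(a^2 - 4*a + 3)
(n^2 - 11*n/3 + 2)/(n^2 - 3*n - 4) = (-n^2 + 11*n/3 - 2)/(-n^2 + 3*n + 4)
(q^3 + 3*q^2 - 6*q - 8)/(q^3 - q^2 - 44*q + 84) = (q^2 + 5*q + 4)/(q^2 + q - 42)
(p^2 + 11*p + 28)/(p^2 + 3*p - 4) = (p + 7)/(p - 1)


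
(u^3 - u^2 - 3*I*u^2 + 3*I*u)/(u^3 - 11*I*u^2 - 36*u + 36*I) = u*(u - 1)/(u^2 - 8*I*u - 12)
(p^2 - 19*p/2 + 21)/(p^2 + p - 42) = (p - 7/2)/(p + 7)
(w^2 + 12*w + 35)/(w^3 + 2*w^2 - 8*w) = (w^2 + 12*w + 35)/(w*(w^2 + 2*w - 8))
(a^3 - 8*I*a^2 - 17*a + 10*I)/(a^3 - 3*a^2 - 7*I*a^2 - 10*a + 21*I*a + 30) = (a - I)/(a - 3)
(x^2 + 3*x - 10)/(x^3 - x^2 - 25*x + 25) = (x - 2)/(x^2 - 6*x + 5)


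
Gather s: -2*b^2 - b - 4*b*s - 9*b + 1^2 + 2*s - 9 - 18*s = -2*b^2 - 10*b + s*(-4*b - 16) - 8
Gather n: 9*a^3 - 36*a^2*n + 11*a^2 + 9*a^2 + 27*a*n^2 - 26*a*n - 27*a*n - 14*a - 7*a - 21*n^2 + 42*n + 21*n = 9*a^3 + 20*a^2 - 21*a + n^2*(27*a - 21) + n*(-36*a^2 - 53*a + 63)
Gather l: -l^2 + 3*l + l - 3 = -l^2 + 4*l - 3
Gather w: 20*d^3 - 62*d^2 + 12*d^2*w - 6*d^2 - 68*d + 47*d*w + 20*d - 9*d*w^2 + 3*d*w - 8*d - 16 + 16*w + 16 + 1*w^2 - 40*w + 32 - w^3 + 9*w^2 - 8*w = 20*d^3 - 68*d^2 - 56*d - w^3 + w^2*(10 - 9*d) + w*(12*d^2 + 50*d - 32) + 32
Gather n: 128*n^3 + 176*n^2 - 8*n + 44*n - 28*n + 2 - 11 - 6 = 128*n^3 + 176*n^2 + 8*n - 15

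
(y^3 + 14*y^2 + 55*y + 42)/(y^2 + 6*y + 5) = (y^2 + 13*y + 42)/(y + 5)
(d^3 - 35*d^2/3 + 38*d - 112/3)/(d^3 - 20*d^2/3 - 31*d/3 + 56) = (d - 2)/(d + 3)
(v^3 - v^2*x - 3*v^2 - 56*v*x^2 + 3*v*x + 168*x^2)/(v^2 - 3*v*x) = (v^3 - v^2*x - 3*v^2 - 56*v*x^2 + 3*v*x + 168*x^2)/(v*(v - 3*x))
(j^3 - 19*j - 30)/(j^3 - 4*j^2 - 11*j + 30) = (j + 2)/(j - 2)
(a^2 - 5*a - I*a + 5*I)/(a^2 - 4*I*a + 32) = (a^2 - 5*a - I*a + 5*I)/(a^2 - 4*I*a + 32)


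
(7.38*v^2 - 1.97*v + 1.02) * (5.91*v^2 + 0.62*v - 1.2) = 43.6158*v^4 - 7.0671*v^3 - 4.0492*v^2 + 2.9964*v - 1.224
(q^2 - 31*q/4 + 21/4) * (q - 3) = q^3 - 43*q^2/4 + 57*q/2 - 63/4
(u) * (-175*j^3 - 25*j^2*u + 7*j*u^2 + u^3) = -175*j^3*u - 25*j^2*u^2 + 7*j*u^3 + u^4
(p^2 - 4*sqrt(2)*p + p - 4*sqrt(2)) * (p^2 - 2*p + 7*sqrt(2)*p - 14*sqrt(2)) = p^4 - p^3 + 3*sqrt(2)*p^3 - 58*p^2 - 3*sqrt(2)*p^2 - 6*sqrt(2)*p + 56*p + 112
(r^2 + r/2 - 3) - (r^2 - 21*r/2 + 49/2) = 11*r - 55/2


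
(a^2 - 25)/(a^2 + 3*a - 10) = (a - 5)/(a - 2)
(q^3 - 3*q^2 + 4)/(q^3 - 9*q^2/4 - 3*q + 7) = 4*(q + 1)/(4*q + 7)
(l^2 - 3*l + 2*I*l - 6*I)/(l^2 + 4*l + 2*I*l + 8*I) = (l - 3)/(l + 4)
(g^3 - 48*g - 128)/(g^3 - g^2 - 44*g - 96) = (g + 4)/(g + 3)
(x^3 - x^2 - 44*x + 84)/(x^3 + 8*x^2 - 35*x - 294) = (x - 2)/(x + 7)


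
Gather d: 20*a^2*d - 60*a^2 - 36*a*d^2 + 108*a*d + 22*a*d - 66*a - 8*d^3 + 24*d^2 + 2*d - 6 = -60*a^2 - 66*a - 8*d^3 + d^2*(24 - 36*a) + d*(20*a^2 + 130*a + 2) - 6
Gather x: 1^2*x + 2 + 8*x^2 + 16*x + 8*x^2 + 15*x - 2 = 16*x^2 + 32*x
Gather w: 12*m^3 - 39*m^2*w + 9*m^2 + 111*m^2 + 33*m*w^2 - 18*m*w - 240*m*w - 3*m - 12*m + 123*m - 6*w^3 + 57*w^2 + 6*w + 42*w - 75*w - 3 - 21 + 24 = 12*m^3 + 120*m^2 + 108*m - 6*w^3 + w^2*(33*m + 57) + w*(-39*m^2 - 258*m - 27)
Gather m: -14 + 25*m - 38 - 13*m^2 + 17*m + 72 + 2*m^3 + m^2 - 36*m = 2*m^3 - 12*m^2 + 6*m + 20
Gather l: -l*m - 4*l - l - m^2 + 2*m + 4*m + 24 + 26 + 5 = l*(-m - 5) - m^2 + 6*m + 55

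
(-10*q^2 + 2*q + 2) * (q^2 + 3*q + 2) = -10*q^4 - 28*q^3 - 12*q^2 + 10*q + 4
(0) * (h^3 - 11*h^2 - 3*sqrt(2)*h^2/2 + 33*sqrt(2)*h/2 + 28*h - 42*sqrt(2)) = 0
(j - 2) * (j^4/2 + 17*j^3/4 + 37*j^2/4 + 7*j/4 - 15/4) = j^5/2 + 13*j^4/4 + 3*j^3/4 - 67*j^2/4 - 29*j/4 + 15/2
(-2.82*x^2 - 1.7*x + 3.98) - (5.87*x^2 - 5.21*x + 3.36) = -8.69*x^2 + 3.51*x + 0.62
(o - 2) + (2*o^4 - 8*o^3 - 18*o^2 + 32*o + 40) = 2*o^4 - 8*o^3 - 18*o^2 + 33*o + 38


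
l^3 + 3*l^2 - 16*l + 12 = (l - 2)*(l - 1)*(l + 6)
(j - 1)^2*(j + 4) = j^3 + 2*j^2 - 7*j + 4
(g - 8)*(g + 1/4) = g^2 - 31*g/4 - 2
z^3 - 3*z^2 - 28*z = z*(z - 7)*(z + 4)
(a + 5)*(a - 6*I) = a^2 + 5*a - 6*I*a - 30*I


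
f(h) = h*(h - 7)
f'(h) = 2*h - 7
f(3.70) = -12.21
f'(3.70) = 0.40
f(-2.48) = 23.51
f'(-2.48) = -11.96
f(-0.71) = 5.47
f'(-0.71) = -8.42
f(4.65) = -10.93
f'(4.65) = 2.30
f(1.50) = -8.25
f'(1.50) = -4.00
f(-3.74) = 40.17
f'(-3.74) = -14.48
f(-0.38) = 2.80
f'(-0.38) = -7.76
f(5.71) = -7.37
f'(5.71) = 4.42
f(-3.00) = 30.00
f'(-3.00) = -13.00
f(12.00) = 60.00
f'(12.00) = 17.00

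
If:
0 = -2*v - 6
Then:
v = -3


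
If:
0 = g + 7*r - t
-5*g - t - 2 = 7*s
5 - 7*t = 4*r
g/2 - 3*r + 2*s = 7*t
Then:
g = -4204/803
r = 631/803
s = 2743/803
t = 213/803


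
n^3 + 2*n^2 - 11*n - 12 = (n - 3)*(n + 1)*(n + 4)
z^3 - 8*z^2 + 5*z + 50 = (z - 5)^2*(z + 2)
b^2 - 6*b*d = b*(b - 6*d)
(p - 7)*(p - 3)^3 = p^4 - 16*p^3 + 90*p^2 - 216*p + 189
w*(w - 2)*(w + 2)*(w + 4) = w^4 + 4*w^3 - 4*w^2 - 16*w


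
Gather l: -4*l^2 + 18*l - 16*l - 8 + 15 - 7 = -4*l^2 + 2*l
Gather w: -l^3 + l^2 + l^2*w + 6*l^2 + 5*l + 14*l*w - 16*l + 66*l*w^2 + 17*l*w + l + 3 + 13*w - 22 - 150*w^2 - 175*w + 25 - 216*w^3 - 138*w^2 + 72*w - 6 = -l^3 + 7*l^2 - 10*l - 216*w^3 + w^2*(66*l - 288) + w*(l^2 + 31*l - 90)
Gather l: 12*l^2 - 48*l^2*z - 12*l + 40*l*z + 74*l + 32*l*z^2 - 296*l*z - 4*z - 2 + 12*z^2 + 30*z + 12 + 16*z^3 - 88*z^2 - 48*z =l^2*(12 - 48*z) + l*(32*z^2 - 256*z + 62) + 16*z^3 - 76*z^2 - 22*z + 10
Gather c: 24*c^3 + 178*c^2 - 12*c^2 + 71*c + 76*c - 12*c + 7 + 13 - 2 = 24*c^3 + 166*c^2 + 135*c + 18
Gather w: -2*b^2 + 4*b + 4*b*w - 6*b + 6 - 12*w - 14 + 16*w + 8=-2*b^2 - 2*b + w*(4*b + 4)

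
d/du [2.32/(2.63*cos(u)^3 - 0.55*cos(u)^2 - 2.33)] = (18.3048*cos(u) - 2.552)*sin(u)*cos(u)/(-2.63*cos(u)^3 + 0.55*cos(u)^2 + 2.33)^2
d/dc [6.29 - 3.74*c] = -3.74000000000000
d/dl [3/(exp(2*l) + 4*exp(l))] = 6*(-exp(l) - 2)*exp(-l)/(exp(l) + 4)^2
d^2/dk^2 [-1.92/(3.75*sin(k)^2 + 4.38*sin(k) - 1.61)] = (108.0*sin(k)^4 + 94.608*sin(k)^3 - 78.797952*sin(k)^2 - 175.676544*sin(k) - 96.852096)/(3.75*sin(k)^2 + 4.38*sin(k) - 1.61)^3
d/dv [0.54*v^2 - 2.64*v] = 1.08*v - 2.64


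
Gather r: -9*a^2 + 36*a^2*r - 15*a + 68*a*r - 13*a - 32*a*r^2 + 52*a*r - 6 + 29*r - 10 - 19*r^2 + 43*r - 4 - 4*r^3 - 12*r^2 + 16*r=-9*a^2 - 28*a - 4*r^3 + r^2*(-32*a - 31) + r*(36*a^2 + 120*a + 88) - 20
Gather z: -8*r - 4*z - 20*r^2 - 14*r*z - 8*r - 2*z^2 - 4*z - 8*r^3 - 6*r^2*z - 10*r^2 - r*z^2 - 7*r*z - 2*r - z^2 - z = -8*r^3 - 30*r^2 - 18*r + z^2*(-r - 3) + z*(-6*r^2 - 21*r - 9)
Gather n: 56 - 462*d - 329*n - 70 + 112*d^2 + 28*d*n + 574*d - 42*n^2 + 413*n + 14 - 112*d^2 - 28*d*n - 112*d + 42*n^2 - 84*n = 0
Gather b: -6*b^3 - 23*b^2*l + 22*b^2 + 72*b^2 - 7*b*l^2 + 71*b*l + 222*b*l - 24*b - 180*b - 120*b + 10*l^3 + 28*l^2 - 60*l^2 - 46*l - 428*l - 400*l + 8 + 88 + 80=-6*b^3 + b^2*(94 - 23*l) + b*(-7*l^2 + 293*l - 324) + 10*l^3 - 32*l^2 - 874*l + 176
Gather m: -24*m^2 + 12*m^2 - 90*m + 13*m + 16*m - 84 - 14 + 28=-12*m^2 - 61*m - 70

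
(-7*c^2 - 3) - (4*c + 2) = -7*c^2 - 4*c - 5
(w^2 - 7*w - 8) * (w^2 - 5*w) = w^4 - 12*w^3 + 27*w^2 + 40*w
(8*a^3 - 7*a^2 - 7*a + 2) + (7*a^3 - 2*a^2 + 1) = 15*a^3 - 9*a^2 - 7*a + 3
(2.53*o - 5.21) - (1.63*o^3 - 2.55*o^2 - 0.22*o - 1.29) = -1.63*o^3 + 2.55*o^2 + 2.75*o - 3.92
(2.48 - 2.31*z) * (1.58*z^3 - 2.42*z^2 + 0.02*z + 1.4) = -3.6498*z^4 + 9.5086*z^3 - 6.0478*z^2 - 3.1844*z + 3.472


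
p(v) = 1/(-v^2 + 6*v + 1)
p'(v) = (2*v - 6)/(-v^2 + 6*v + 1)^2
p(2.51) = 0.10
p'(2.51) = -0.01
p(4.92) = 0.16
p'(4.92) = 0.10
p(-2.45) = -0.05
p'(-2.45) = -0.03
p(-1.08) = -0.15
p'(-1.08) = -0.18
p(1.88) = 0.11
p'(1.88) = -0.03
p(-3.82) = -0.03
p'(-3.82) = -0.01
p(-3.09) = -0.04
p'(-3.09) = -0.02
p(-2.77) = -0.04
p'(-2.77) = -0.02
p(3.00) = 0.10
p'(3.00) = 0.00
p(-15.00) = 0.00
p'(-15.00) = 0.00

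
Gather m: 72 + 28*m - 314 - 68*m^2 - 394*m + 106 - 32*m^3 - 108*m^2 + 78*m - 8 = -32*m^3 - 176*m^2 - 288*m - 144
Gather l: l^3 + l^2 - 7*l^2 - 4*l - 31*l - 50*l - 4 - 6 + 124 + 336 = l^3 - 6*l^2 - 85*l + 450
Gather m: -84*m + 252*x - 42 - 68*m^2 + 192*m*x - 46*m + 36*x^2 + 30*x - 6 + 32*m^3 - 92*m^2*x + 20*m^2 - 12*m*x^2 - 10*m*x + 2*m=32*m^3 + m^2*(-92*x - 48) + m*(-12*x^2 + 182*x - 128) + 36*x^2 + 282*x - 48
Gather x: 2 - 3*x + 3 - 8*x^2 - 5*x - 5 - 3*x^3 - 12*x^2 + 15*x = -3*x^3 - 20*x^2 + 7*x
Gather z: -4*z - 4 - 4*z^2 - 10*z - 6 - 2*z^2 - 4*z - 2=-6*z^2 - 18*z - 12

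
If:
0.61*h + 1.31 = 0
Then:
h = -2.15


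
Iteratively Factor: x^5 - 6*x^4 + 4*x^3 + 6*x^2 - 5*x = (x + 1)*(x^4 - 7*x^3 + 11*x^2 - 5*x) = x*(x + 1)*(x^3 - 7*x^2 + 11*x - 5) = x*(x - 5)*(x + 1)*(x^2 - 2*x + 1) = x*(x - 5)*(x - 1)*(x + 1)*(x - 1)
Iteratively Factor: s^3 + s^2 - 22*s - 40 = (s - 5)*(s^2 + 6*s + 8) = (s - 5)*(s + 2)*(s + 4)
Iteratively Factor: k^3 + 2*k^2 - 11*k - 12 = (k + 1)*(k^2 + k - 12) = (k + 1)*(k + 4)*(k - 3)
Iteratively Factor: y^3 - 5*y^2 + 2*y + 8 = (y + 1)*(y^2 - 6*y + 8) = (y - 2)*(y + 1)*(y - 4)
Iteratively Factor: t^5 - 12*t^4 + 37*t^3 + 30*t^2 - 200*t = (t - 4)*(t^4 - 8*t^3 + 5*t^2 + 50*t) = (t - 4)*(t + 2)*(t^3 - 10*t^2 + 25*t) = t*(t - 4)*(t + 2)*(t^2 - 10*t + 25) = t*(t - 5)*(t - 4)*(t + 2)*(t - 5)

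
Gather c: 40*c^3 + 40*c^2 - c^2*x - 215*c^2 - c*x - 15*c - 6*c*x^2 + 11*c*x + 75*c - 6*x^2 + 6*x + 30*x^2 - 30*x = 40*c^3 + c^2*(-x - 175) + c*(-6*x^2 + 10*x + 60) + 24*x^2 - 24*x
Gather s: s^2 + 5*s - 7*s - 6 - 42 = s^2 - 2*s - 48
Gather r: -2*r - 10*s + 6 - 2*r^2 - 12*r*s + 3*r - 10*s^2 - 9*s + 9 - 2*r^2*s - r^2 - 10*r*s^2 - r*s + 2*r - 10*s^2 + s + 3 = r^2*(-2*s - 3) + r*(-10*s^2 - 13*s + 3) - 20*s^2 - 18*s + 18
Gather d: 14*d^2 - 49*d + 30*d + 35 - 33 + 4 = 14*d^2 - 19*d + 6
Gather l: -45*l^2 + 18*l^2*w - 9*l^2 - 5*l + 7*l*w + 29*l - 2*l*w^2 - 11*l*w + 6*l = l^2*(18*w - 54) + l*(-2*w^2 - 4*w + 30)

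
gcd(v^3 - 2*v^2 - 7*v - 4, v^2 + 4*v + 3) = v + 1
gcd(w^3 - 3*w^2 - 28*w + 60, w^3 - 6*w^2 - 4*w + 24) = w^2 - 8*w + 12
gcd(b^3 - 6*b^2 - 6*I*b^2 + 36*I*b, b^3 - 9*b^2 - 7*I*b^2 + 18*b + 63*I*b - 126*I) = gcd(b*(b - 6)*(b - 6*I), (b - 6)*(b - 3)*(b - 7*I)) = b - 6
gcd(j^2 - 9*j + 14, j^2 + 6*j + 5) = 1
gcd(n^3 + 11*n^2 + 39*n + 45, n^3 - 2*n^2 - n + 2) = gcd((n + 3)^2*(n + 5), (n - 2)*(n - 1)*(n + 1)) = 1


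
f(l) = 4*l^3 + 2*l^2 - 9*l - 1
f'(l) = 12*l^2 + 4*l - 9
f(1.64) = 7.26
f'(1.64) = 29.84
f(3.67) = 190.63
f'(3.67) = 167.31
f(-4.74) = -339.39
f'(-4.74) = 241.65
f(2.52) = 53.03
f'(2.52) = 77.28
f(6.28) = 1012.05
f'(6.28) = 489.38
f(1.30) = -0.53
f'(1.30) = 16.48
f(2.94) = 91.48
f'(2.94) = 106.48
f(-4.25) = -233.69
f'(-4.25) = 190.75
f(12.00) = 7091.00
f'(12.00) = 1767.00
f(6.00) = 881.00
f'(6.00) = 447.00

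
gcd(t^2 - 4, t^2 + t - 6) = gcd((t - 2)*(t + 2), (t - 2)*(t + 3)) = t - 2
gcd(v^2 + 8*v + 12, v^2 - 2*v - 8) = v + 2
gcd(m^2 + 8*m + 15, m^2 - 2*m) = 1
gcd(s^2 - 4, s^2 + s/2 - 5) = s - 2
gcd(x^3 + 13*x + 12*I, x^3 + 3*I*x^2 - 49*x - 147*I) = x + 3*I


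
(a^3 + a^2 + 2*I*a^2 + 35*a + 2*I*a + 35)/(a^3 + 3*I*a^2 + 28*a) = (a^2 + a*(1 - 5*I) - 5*I)/(a*(a - 4*I))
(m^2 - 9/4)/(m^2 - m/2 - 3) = (m - 3/2)/(m - 2)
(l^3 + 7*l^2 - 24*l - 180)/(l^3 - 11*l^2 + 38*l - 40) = (l^2 + 12*l + 36)/(l^2 - 6*l + 8)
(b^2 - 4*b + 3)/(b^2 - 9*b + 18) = (b - 1)/(b - 6)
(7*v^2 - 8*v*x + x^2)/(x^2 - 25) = (7*v^2 - 8*v*x + x^2)/(x^2 - 25)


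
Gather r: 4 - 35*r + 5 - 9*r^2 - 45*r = -9*r^2 - 80*r + 9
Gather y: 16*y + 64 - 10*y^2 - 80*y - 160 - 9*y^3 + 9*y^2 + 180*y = -9*y^3 - y^2 + 116*y - 96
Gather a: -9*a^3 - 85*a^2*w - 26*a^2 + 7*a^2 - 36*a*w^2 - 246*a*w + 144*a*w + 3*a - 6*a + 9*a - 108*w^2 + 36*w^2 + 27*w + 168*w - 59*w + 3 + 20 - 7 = -9*a^3 + a^2*(-85*w - 19) + a*(-36*w^2 - 102*w + 6) - 72*w^2 + 136*w + 16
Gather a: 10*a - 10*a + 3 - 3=0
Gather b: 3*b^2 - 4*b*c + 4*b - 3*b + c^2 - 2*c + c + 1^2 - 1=3*b^2 + b*(1 - 4*c) + c^2 - c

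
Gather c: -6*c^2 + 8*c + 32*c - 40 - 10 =-6*c^2 + 40*c - 50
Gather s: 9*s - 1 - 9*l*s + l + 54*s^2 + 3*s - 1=l + 54*s^2 + s*(12 - 9*l) - 2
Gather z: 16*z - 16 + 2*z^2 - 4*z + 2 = 2*z^2 + 12*z - 14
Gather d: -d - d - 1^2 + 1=-2*d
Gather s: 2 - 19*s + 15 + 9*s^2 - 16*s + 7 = 9*s^2 - 35*s + 24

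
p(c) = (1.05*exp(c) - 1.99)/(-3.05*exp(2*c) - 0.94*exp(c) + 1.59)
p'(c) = (1.05*exp(c) - 1.99)*(6.1*exp(2*c) + 0.94*exp(c))/(-3.05*exp(2*c) - 0.94*exp(c) + 1.59)^2 + 1.05*exp(c)/(-3.05*exp(2*c) - 0.94*exp(c) + 1.59)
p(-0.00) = 0.39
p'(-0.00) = -1.59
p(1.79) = -0.04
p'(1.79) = 0.02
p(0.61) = 0.01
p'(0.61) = -0.20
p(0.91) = -0.03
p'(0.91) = -0.07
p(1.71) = -0.04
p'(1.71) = 0.02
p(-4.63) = -1.25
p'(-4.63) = -0.00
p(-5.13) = -1.25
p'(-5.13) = -0.00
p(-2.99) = -1.26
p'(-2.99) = -0.02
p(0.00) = 0.39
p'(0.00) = -1.59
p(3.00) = -0.02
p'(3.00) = 0.01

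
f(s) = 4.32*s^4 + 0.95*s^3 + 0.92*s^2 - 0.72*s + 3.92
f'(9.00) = 12843.81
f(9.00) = 29108.03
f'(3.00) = 497.01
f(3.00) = 385.61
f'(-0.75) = -7.79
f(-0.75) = 5.94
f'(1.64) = 86.18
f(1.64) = 40.65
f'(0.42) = 1.84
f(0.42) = 3.98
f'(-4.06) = -1117.65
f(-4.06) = 1132.21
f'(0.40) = 1.58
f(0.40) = 3.95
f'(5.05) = 2306.70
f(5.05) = 2955.73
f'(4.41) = 1544.86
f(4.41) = 1734.06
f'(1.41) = 55.98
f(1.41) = 24.47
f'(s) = 17.28*s^3 + 2.85*s^2 + 1.84*s - 0.72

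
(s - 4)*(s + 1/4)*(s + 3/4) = s^3 - 3*s^2 - 61*s/16 - 3/4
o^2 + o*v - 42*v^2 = (o - 6*v)*(o + 7*v)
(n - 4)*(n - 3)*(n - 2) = n^3 - 9*n^2 + 26*n - 24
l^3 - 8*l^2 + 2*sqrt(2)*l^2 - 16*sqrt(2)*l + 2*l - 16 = (l - 8)*(l + sqrt(2))^2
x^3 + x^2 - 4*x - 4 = (x - 2)*(x + 1)*(x + 2)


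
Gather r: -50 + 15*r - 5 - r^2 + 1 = -r^2 + 15*r - 54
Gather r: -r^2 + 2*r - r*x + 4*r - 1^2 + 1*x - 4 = -r^2 + r*(6 - x) + x - 5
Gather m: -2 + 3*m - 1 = 3*m - 3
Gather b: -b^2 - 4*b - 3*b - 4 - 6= -b^2 - 7*b - 10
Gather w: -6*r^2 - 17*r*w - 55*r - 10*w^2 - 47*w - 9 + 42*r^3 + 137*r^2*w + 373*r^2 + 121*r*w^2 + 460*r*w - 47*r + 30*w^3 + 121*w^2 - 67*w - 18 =42*r^3 + 367*r^2 - 102*r + 30*w^3 + w^2*(121*r + 111) + w*(137*r^2 + 443*r - 114) - 27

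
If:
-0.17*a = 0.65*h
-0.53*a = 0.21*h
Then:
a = 0.00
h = 0.00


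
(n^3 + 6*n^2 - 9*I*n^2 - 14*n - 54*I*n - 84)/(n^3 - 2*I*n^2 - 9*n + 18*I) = (n^2 + n*(6 - 7*I) - 42*I)/(n^2 - 9)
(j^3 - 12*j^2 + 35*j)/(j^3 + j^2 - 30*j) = (j - 7)/(j + 6)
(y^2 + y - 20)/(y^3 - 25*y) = (y - 4)/(y*(y - 5))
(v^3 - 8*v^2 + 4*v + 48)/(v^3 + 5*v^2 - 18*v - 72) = (v^2 - 4*v - 12)/(v^2 + 9*v + 18)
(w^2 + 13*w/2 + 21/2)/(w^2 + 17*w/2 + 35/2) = (w + 3)/(w + 5)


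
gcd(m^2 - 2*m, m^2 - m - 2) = m - 2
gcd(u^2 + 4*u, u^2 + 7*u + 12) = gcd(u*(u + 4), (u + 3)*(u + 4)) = u + 4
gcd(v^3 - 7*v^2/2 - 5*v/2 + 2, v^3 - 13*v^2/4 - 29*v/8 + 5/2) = v^2 - 9*v/2 + 2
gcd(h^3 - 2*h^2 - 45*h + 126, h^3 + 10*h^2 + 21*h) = h + 7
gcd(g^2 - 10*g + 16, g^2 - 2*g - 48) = g - 8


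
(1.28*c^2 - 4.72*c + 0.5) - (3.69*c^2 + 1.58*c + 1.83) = -2.41*c^2 - 6.3*c - 1.33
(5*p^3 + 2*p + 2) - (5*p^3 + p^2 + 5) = -p^2 + 2*p - 3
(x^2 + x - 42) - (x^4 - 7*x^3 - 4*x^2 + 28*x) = -x^4 + 7*x^3 + 5*x^2 - 27*x - 42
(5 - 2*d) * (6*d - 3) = -12*d^2 + 36*d - 15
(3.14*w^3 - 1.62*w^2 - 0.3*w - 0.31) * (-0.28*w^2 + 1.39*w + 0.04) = -0.8792*w^5 + 4.8182*w^4 - 2.0422*w^3 - 0.395*w^2 - 0.4429*w - 0.0124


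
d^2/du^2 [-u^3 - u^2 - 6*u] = -6*u - 2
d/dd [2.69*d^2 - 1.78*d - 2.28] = 5.38*d - 1.78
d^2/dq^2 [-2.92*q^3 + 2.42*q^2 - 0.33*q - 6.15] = 4.84 - 17.52*q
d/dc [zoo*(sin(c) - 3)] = zoo*cos(c)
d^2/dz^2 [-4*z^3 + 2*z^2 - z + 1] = 4 - 24*z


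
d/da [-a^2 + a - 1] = 1 - 2*a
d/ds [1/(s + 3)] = -1/(s + 3)^2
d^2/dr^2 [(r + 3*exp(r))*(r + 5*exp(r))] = 8*r*exp(r) + 60*exp(2*r) + 16*exp(r) + 2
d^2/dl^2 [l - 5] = 0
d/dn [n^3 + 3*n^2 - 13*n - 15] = 3*n^2 + 6*n - 13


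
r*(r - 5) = r^2 - 5*r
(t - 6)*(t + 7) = t^2 + t - 42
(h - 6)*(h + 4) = h^2 - 2*h - 24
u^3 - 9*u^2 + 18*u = u*(u - 6)*(u - 3)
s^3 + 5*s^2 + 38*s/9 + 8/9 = (s + 1/3)*(s + 2/3)*(s + 4)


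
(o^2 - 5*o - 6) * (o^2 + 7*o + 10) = o^4 + 2*o^3 - 31*o^2 - 92*o - 60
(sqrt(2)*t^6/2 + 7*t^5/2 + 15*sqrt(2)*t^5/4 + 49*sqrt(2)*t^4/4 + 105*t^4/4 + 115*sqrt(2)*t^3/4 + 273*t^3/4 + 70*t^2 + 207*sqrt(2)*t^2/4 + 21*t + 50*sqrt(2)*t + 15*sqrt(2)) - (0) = sqrt(2)*t^6/2 + 7*t^5/2 + 15*sqrt(2)*t^5/4 + 49*sqrt(2)*t^4/4 + 105*t^4/4 + 115*sqrt(2)*t^3/4 + 273*t^3/4 + 70*t^2 + 207*sqrt(2)*t^2/4 + 21*t + 50*sqrt(2)*t + 15*sqrt(2)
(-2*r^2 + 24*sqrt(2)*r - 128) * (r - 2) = -2*r^3 + 4*r^2 + 24*sqrt(2)*r^2 - 128*r - 48*sqrt(2)*r + 256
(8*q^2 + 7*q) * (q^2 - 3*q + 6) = 8*q^4 - 17*q^3 + 27*q^2 + 42*q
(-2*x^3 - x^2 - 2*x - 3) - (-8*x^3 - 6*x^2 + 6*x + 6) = 6*x^3 + 5*x^2 - 8*x - 9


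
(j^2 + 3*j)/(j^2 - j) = (j + 3)/(j - 1)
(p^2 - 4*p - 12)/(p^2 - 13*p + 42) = (p + 2)/(p - 7)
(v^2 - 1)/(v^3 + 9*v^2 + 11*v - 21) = (v + 1)/(v^2 + 10*v + 21)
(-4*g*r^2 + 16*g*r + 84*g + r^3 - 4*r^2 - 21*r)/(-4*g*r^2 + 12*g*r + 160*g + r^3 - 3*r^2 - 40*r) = (r^2 - 4*r - 21)/(r^2 - 3*r - 40)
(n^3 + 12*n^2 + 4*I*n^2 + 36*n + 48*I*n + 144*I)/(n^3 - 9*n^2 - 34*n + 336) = (n^2 + n*(6 + 4*I) + 24*I)/(n^2 - 15*n + 56)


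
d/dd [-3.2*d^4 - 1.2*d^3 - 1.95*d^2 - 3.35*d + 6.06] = -12.8*d^3 - 3.6*d^2 - 3.9*d - 3.35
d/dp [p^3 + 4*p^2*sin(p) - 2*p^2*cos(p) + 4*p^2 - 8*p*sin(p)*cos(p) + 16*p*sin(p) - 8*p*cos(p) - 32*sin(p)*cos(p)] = 2*p^2*sin(p) + 4*p^2*cos(p) + 3*p^2 + 16*p*sin(p) + 12*p*cos(p) - 8*p*cos(2*p) + 8*p + 16*sin(p) - 4*sin(2*p) - 8*cos(p) - 32*cos(2*p)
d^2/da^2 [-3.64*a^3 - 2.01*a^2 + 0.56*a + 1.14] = -21.84*a - 4.02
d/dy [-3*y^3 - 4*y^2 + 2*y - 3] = -9*y^2 - 8*y + 2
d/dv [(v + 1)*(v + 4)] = 2*v + 5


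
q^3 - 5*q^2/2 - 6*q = q*(q - 4)*(q + 3/2)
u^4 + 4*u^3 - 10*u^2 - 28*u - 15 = (u - 3)*(u + 1)^2*(u + 5)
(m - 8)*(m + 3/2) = m^2 - 13*m/2 - 12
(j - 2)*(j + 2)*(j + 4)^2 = j^4 + 8*j^3 + 12*j^2 - 32*j - 64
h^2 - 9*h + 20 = (h - 5)*(h - 4)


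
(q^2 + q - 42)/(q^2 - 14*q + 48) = (q + 7)/(q - 8)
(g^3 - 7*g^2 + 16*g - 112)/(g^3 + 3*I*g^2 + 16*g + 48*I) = (g - 7)/(g + 3*I)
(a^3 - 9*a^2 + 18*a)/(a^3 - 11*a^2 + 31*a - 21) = a*(a - 6)/(a^2 - 8*a + 7)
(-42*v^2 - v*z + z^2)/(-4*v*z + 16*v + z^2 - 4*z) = (42*v^2 + v*z - z^2)/(4*v*z - 16*v - z^2 + 4*z)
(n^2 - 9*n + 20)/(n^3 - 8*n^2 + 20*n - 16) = (n - 5)/(n^2 - 4*n + 4)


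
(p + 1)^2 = p^2 + 2*p + 1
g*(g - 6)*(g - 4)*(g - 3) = g^4 - 13*g^3 + 54*g^2 - 72*g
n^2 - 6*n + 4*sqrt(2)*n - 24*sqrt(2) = (n - 6)*(n + 4*sqrt(2))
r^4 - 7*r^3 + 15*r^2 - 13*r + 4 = (r - 4)*(r - 1)^3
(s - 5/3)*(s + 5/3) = s^2 - 25/9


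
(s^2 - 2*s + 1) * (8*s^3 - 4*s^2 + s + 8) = 8*s^5 - 20*s^4 + 17*s^3 + 2*s^2 - 15*s + 8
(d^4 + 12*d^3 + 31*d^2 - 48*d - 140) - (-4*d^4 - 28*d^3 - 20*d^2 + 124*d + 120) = 5*d^4 + 40*d^3 + 51*d^2 - 172*d - 260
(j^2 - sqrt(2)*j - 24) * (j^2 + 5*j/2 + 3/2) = j^4 - sqrt(2)*j^3 + 5*j^3/2 - 45*j^2/2 - 5*sqrt(2)*j^2/2 - 60*j - 3*sqrt(2)*j/2 - 36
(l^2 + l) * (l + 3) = l^3 + 4*l^2 + 3*l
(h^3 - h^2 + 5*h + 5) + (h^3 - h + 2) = 2*h^3 - h^2 + 4*h + 7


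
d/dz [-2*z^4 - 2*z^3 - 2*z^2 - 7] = 2*z*(-4*z^2 - 3*z - 2)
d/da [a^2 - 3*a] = 2*a - 3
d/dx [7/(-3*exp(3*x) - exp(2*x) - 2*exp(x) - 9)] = (63*exp(2*x) + 14*exp(x) + 14)*exp(x)/(3*exp(3*x) + exp(2*x) + 2*exp(x) + 9)^2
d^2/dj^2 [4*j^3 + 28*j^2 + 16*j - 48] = 24*j + 56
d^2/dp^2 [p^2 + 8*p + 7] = 2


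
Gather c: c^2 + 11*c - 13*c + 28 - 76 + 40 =c^2 - 2*c - 8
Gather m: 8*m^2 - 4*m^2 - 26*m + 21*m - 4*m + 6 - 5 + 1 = 4*m^2 - 9*m + 2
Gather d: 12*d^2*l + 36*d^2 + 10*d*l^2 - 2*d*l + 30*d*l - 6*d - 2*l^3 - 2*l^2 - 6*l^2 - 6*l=d^2*(12*l + 36) + d*(10*l^2 + 28*l - 6) - 2*l^3 - 8*l^2 - 6*l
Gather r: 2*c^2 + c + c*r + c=2*c^2 + c*r + 2*c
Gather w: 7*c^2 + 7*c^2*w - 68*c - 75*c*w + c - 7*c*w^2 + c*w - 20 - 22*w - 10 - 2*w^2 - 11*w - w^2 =7*c^2 - 67*c + w^2*(-7*c - 3) + w*(7*c^2 - 74*c - 33) - 30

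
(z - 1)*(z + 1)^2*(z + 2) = z^4 + 3*z^3 + z^2 - 3*z - 2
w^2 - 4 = (w - 2)*(w + 2)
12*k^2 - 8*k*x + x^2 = (-6*k + x)*(-2*k + x)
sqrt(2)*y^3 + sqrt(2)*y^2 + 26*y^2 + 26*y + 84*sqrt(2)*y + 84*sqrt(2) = (y + 6*sqrt(2))*(y + 7*sqrt(2))*(sqrt(2)*y + sqrt(2))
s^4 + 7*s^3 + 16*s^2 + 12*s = s*(s + 2)^2*(s + 3)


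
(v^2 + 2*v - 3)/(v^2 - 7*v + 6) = (v + 3)/(v - 6)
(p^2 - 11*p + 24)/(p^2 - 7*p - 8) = (p - 3)/(p + 1)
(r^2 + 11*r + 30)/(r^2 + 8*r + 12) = (r + 5)/(r + 2)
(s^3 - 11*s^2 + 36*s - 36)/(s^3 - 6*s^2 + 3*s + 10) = (s^2 - 9*s + 18)/(s^2 - 4*s - 5)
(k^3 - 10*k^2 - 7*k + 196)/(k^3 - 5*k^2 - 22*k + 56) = (k - 7)/(k - 2)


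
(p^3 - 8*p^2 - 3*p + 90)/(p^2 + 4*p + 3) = (p^2 - 11*p + 30)/(p + 1)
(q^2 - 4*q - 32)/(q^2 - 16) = (q - 8)/(q - 4)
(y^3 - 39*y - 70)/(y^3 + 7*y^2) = (y^3 - 39*y - 70)/(y^2*(y + 7))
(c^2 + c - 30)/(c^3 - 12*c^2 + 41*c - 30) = (c + 6)/(c^2 - 7*c + 6)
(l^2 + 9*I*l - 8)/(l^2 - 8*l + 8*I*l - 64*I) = (l + I)/(l - 8)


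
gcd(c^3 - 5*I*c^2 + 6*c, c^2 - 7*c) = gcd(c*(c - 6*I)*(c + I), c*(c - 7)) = c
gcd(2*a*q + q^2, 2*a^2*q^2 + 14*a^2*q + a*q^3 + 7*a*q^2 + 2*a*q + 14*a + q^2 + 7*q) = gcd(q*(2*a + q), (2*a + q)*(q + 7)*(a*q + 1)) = 2*a + q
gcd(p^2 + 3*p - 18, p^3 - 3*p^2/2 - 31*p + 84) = p + 6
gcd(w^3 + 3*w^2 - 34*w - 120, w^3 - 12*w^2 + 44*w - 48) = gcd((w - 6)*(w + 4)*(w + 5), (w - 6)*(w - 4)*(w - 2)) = w - 6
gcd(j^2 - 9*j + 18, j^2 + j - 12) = j - 3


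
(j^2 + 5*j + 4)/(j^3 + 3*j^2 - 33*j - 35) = (j + 4)/(j^2 + 2*j - 35)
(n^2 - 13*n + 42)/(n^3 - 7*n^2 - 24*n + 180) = (n - 7)/(n^2 - n - 30)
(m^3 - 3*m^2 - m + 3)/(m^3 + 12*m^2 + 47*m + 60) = (m^3 - 3*m^2 - m + 3)/(m^3 + 12*m^2 + 47*m + 60)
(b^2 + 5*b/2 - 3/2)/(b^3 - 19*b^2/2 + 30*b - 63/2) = (2*b^2 + 5*b - 3)/(2*b^3 - 19*b^2 + 60*b - 63)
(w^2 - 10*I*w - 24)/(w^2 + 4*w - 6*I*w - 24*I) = (w - 4*I)/(w + 4)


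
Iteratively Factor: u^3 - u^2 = (u)*(u^2 - u) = u*(u - 1)*(u)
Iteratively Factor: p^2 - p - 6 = (p - 3)*(p + 2)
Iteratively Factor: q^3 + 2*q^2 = (q)*(q^2 + 2*q) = q*(q + 2)*(q)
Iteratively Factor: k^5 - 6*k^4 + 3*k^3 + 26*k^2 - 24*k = (k)*(k^4 - 6*k^3 + 3*k^2 + 26*k - 24) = k*(k - 3)*(k^3 - 3*k^2 - 6*k + 8) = k*(k - 3)*(k + 2)*(k^2 - 5*k + 4) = k*(k - 4)*(k - 3)*(k + 2)*(k - 1)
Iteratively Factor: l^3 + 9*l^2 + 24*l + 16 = (l + 1)*(l^2 + 8*l + 16) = (l + 1)*(l + 4)*(l + 4)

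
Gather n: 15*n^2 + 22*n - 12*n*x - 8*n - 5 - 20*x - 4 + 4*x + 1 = 15*n^2 + n*(14 - 12*x) - 16*x - 8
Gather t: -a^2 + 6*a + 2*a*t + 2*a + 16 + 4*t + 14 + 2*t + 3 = -a^2 + 8*a + t*(2*a + 6) + 33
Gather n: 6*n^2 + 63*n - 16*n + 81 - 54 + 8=6*n^2 + 47*n + 35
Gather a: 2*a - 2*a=0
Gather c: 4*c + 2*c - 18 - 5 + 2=6*c - 21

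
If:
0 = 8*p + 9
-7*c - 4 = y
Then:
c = -y/7 - 4/7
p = -9/8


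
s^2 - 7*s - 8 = (s - 8)*(s + 1)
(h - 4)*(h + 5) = h^2 + h - 20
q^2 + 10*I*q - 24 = (q + 4*I)*(q + 6*I)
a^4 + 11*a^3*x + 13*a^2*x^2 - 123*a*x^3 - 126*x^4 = (a - 3*x)*(a + x)*(a + 6*x)*(a + 7*x)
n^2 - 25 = (n - 5)*(n + 5)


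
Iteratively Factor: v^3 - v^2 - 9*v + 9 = (v - 3)*(v^2 + 2*v - 3) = (v - 3)*(v + 3)*(v - 1)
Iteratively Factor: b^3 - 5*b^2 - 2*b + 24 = (b - 4)*(b^2 - b - 6) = (b - 4)*(b + 2)*(b - 3)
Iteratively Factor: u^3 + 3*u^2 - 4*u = (u)*(u^2 + 3*u - 4) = u*(u + 4)*(u - 1)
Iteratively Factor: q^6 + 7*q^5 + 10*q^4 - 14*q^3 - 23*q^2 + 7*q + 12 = (q - 1)*(q^5 + 8*q^4 + 18*q^3 + 4*q^2 - 19*q - 12) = (q - 1)*(q + 3)*(q^4 + 5*q^3 + 3*q^2 - 5*q - 4) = (q - 1)^2*(q + 3)*(q^3 + 6*q^2 + 9*q + 4) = (q - 1)^2*(q + 1)*(q + 3)*(q^2 + 5*q + 4) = (q - 1)^2*(q + 1)^2*(q + 3)*(q + 4)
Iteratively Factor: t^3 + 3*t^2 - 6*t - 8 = (t + 1)*(t^2 + 2*t - 8) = (t + 1)*(t + 4)*(t - 2)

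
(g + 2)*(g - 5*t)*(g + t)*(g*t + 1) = g^4*t - 4*g^3*t^2 + 2*g^3*t + g^3 - 5*g^2*t^3 - 8*g^2*t^2 - 4*g^2*t + 2*g^2 - 10*g*t^3 - 5*g*t^2 - 8*g*t - 10*t^2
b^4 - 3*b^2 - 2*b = b*(b - 2)*(b + 1)^2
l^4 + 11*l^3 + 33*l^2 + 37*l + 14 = (l + 1)^2*(l + 2)*(l + 7)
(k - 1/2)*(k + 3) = k^2 + 5*k/2 - 3/2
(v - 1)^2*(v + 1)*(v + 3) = v^4 + 2*v^3 - 4*v^2 - 2*v + 3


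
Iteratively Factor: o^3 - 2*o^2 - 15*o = (o + 3)*(o^2 - 5*o) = o*(o + 3)*(o - 5)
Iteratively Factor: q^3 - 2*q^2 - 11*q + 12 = (q - 4)*(q^2 + 2*q - 3) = (q - 4)*(q - 1)*(q + 3)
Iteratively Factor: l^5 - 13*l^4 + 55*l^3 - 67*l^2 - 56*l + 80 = (l + 1)*(l^4 - 14*l^3 + 69*l^2 - 136*l + 80) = (l - 5)*(l + 1)*(l^3 - 9*l^2 + 24*l - 16) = (l - 5)*(l - 1)*(l + 1)*(l^2 - 8*l + 16) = (l - 5)*(l - 4)*(l - 1)*(l + 1)*(l - 4)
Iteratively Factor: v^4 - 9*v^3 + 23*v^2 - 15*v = (v)*(v^3 - 9*v^2 + 23*v - 15) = v*(v - 1)*(v^2 - 8*v + 15) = v*(v - 5)*(v - 1)*(v - 3)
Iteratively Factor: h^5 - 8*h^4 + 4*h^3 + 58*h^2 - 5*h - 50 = (h - 5)*(h^4 - 3*h^3 - 11*h^2 + 3*h + 10) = (h - 5)*(h + 1)*(h^3 - 4*h^2 - 7*h + 10) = (h - 5)^2*(h + 1)*(h^2 + h - 2) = (h - 5)^2*(h + 1)*(h + 2)*(h - 1)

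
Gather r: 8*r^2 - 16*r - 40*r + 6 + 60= 8*r^2 - 56*r + 66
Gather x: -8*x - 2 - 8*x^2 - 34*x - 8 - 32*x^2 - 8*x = -40*x^2 - 50*x - 10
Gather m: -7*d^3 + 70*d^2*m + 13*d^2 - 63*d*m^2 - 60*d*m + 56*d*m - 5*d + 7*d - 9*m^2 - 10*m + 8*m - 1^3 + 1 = -7*d^3 + 13*d^2 + 2*d + m^2*(-63*d - 9) + m*(70*d^2 - 4*d - 2)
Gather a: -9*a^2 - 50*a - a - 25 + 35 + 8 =-9*a^2 - 51*a + 18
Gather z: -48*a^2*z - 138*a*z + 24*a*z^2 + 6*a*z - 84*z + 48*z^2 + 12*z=z^2*(24*a + 48) + z*(-48*a^2 - 132*a - 72)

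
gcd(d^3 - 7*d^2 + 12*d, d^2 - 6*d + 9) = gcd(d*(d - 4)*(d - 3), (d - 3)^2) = d - 3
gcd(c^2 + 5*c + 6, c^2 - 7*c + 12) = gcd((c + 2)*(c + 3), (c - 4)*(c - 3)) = 1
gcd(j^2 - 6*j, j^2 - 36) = j - 6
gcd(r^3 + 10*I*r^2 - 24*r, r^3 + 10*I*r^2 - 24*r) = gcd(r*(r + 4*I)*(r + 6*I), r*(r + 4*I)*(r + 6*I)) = r^3 + 10*I*r^2 - 24*r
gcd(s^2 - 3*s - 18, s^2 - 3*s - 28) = 1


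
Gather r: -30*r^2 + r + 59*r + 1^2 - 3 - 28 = -30*r^2 + 60*r - 30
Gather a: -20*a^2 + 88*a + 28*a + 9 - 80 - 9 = -20*a^2 + 116*a - 80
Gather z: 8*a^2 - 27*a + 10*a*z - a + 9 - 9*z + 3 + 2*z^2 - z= 8*a^2 - 28*a + 2*z^2 + z*(10*a - 10) + 12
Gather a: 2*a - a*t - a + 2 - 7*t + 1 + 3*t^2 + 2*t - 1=a*(1 - t) + 3*t^2 - 5*t + 2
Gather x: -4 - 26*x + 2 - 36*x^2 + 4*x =-36*x^2 - 22*x - 2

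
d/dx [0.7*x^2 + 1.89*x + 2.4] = 1.4*x + 1.89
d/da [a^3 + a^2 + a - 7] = 3*a^2 + 2*a + 1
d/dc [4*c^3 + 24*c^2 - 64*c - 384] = 12*c^2 + 48*c - 64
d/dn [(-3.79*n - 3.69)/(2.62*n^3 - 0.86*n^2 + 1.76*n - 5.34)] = (19.8596*n^3 + 25.744*n^2 - 6.3468*n + 26.733)/(6.8644*n^6 - 4.5064*n^5 + 9.962*n^4 - 31.0088*n^3 + 12.2824*n^2 - 18.7968*n + 28.5156)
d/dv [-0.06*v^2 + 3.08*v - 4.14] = 3.08 - 0.12*v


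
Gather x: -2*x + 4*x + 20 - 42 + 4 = 2*x - 18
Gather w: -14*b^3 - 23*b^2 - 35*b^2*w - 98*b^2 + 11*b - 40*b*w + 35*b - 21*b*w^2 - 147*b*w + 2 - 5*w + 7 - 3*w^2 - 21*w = -14*b^3 - 121*b^2 + 46*b + w^2*(-21*b - 3) + w*(-35*b^2 - 187*b - 26) + 9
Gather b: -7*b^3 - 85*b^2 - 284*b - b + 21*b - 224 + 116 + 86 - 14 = -7*b^3 - 85*b^2 - 264*b - 36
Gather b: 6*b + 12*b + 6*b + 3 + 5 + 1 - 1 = 24*b + 8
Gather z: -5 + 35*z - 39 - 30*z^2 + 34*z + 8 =-30*z^2 + 69*z - 36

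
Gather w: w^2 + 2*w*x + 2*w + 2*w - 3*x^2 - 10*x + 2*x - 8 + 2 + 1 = w^2 + w*(2*x + 4) - 3*x^2 - 8*x - 5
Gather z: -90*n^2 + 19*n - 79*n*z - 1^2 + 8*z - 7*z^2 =-90*n^2 + 19*n - 7*z^2 + z*(8 - 79*n) - 1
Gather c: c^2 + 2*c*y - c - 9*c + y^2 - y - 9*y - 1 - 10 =c^2 + c*(2*y - 10) + y^2 - 10*y - 11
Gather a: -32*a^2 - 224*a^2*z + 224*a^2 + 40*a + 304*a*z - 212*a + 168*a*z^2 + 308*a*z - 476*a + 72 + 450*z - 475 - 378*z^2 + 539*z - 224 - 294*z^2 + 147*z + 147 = a^2*(192 - 224*z) + a*(168*z^2 + 612*z - 648) - 672*z^2 + 1136*z - 480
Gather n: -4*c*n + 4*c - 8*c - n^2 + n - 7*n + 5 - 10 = -4*c - n^2 + n*(-4*c - 6) - 5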